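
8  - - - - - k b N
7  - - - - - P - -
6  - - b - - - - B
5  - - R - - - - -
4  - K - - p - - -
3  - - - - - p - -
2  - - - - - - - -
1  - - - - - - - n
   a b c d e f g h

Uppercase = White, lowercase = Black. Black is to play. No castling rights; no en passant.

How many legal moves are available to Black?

1

Black to move; king on f8.
In check: yes, from the white bishop on h6.
Legal moves: Ke7.
Count: 1.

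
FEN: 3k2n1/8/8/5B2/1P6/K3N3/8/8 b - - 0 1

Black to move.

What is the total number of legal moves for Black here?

Black to move; king on d8.
In check: no.
Legal moves: Ne7, Nh6, Nf6, Ke8, Ke7, Kc7.
Count: 6.

6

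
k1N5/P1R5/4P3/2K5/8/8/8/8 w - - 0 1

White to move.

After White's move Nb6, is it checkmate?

After Nb6: black king on a8; in check: yes, from the white knight on b6.
King squares — a7: attacked by Rc7; b7: attacked by Rc7; b8: attacked by Pa7.
Black has no legal moves → checkmate.

yes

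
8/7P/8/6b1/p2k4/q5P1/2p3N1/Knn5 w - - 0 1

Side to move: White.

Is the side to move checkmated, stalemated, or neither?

White to move; white king on a1.
In check: yes, from the black queen on a3.
King squares — b1: attacked by Pc2; a2: attacked by Nc1; b2: attacked by Qa3.
Legal moves for White: none.
In check with no legal moves → checkmate.

checkmate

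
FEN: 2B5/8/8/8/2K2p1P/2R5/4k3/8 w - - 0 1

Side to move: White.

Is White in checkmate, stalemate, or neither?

White to move; white king on c4.
In check: no.
Legal moves for White include: Bd7, Bb7, Be6, Ba6, Bf5, Bg4+, Bh3, Kd5, Kc5, Kb5, Kd4, Kb4, Kb3, Rh3, Rg3, Rf3, Re3+, Rd3, ... (list truncated; more exist).
White has legal moves and is not in check → neither.

neither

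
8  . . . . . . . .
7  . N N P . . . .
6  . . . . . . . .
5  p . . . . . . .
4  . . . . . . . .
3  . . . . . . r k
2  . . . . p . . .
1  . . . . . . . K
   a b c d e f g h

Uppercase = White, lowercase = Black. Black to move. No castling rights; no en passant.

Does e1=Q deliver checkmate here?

yes

After e1=Q: white king on h1; in check: yes, from the black queen on e1.
King squares — g1: attacked by Qe1; g2: attacked by Rg3; h2: attacked by Kh3.
White has no legal moves → checkmate.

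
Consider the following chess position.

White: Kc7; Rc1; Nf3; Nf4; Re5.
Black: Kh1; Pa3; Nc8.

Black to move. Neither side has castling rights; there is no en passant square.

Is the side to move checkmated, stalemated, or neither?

Black to move; black king on h1.
In check: yes, from the white rook on c1.
King squares — g1: attacked by Rc1; g2: attacked by Nf4; h2: attacked by Nf3.
Legal moves for Black: none.
In check with no legal moves → checkmate.

checkmate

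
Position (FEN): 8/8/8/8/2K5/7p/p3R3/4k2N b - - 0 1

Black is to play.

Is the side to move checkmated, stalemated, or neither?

neither

Black to move; black king on e1.
In check: yes, from the white rook on e2.
King squares — d1: available; f1: available; d2: attacked by Re2; e2: available; f2: attacked by Nh1.
Legal moves for Black: Kxe2, Kf1, Kd1.
Black is in check but has 3 legal moves → neither.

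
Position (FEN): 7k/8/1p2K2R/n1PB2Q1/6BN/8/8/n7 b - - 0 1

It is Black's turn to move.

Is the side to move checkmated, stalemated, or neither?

checkmate

Black to move; black king on h8.
In check: yes, from the white rook on h6.
King squares — g7: attacked by Qg5; h7: attacked by Rh6; g8: attacked by Qg5.
Legal moves for Black: none.
In check with no legal moves → checkmate.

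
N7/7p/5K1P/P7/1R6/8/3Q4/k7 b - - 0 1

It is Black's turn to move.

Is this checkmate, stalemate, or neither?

stalemate

Black to move; black king on a1.
In check: no.
King squares — b1: attacked by Rb4; a2: attacked by Qd2; b2: attacked by Qd2.
Legal moves for Black: none.
Not in check and no legal moves → stalemate.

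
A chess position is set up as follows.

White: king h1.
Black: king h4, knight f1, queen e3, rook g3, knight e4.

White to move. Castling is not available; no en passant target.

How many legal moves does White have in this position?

0

White to move; king on h1.
In check: no.
Legal moves: none.
Count: 0.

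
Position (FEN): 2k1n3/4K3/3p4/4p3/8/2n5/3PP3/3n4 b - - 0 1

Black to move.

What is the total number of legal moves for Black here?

Black to move; king on c8.
In check: no.
Legal moves: Ng7, Nc7, Nf6, Kb8, Kc7, Kb7, Nd5+, Nb5, Ne4, Na4, Nxe2, Na2, Nb1, Ne3, Nf2, Nb2, d5, e4.
Count: 18.

18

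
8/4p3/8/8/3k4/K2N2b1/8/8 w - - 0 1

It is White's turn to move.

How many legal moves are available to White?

White to move; king on a3.
In check: no.
Legal moves: Ne5, Nc5, Nf4, Nb4, Nf2, Nb2, Ne1, Nc1, Kb4, Ka4, Kb3, Kb2, Ka2.
Count: 13.

13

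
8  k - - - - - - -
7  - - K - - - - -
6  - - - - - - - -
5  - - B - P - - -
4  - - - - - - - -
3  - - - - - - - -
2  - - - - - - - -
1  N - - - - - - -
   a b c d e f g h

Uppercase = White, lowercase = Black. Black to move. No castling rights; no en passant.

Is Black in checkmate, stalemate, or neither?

stalemate

Black to move; black king on a8.
In check: no.
King squares — a7: attacked by Bc5; b7: attacked by Kc7; b8: attacked by Kc7.
Legal moves for Black: none.
Not in check and no legal moves → stalemate.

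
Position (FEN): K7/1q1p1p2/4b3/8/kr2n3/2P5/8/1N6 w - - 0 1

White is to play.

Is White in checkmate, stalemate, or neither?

White to move; white king on a8.
In check: yes, from the black queen on b7.
King squares — a7: attacked by Qb7; b7: attacked by Rb4; b8: attacked by Qb7.
Legal moves for White: none.
In check with no legal moves → checkmate.

checkmate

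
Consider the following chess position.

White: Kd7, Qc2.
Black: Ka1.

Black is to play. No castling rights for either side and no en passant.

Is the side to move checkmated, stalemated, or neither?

stalemate

Black to move; black king on a1.
In check: no.
King squares — b1: attacked by Qc2; a2: attacked by Qc2; b2: attacked by Qc2.
Legal moves for Black: none.
Not in check and no legal moves → stalemate.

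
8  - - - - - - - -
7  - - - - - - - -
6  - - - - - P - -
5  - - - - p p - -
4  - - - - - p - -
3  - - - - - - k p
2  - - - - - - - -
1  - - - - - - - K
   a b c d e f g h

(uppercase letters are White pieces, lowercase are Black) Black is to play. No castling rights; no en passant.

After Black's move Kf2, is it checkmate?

After Kf2: white king on h1; in check: no.
White is not in check, so this cannot be checkmate.

no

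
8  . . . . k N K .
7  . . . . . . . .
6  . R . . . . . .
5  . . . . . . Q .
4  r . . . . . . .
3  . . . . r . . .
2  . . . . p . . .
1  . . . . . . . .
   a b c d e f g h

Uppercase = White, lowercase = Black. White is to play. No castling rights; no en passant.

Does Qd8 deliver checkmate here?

After Qd8: black king on e8; in check: yes, from the white queen on d8.
Black has 1 legal reply: Kxd8.
In check but a legal move exists → not checkmate.

no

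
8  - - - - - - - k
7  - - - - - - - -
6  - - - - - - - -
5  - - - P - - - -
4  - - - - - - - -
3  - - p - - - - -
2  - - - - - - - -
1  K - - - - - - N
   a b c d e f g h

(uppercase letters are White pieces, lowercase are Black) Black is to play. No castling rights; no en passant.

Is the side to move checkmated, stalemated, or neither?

neither

Black to move; black king on h8.
In check: no.
Legal moves for Black: Kg8, Kh7, Kg7, c2.
Black has 4 legal moves and is not in check → neither.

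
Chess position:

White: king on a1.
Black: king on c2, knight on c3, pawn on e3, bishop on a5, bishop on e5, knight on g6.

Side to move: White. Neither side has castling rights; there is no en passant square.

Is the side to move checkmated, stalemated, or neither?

White to move; white king on a1.
In check: no.
King squares — b1: attacked by Kc2; a2: attacked by Nc3; b2: attacked by Kc2.
Legal moves for White: none.
Not in check and no legal moves → stalemate.

stalemate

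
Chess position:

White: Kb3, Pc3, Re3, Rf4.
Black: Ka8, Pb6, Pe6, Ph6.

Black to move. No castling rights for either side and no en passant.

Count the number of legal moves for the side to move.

6

Black to move; king on a8.
In check: no.
Legal moves: Kb8, Kb7, Ka7, h5, e5, b5.
Count: 6.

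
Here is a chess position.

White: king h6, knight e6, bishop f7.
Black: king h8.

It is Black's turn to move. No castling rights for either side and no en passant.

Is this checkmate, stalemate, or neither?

Black to move; black king on h8.
In check: no.
King squares — g7: attacked by Ne6; h7: attacked by Kh6; g8: attacked by Bf7.
Legal moves for Black: none.
Not in check and no legal moves → stalemate.

stalemate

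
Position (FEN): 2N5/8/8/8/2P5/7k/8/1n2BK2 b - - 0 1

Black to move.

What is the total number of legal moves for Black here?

Black to move; king on h3.
In check: no.
Legal moves: Kg4, Kh2, Nc3, Na3, Nd2+.
Count: 5.

5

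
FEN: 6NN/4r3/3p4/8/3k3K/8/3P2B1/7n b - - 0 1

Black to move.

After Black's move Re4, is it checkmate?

After Re4: white king on h4; in check: yes, from the black rook on e4.
White has 4 legal replies: Kh5, Kg5, Kh3, Bxe4.
In check but a legal move exists → not checkmate.

no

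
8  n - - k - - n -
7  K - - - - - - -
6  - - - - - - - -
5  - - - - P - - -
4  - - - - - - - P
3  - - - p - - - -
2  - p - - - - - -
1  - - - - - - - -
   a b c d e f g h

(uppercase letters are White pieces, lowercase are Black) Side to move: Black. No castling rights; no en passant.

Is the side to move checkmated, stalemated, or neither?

neither

Black to move; black king on d8.
In check: no.
Legal moves for Black: Ne7, Nh6, Nf6, Ke8, Kc8, Ke7, Kd7, Kc7, Nc7, Nb6, d2, b1=Q, b1=R, b1=B, b1=N.
Black has 15 legal moves and is not in check → neither.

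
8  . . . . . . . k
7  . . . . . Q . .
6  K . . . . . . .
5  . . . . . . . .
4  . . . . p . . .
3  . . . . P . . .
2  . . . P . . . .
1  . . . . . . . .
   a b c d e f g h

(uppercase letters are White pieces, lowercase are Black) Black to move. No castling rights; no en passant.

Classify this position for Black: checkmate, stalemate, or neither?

Black to move; black king on h8.
In check: no.
King squares — g7: attacked by Qf7; h7: attacked by Qf7; g8: attacked by Qf7.
Legal moves for Black: none.
Not in check and no legal moves → stalemate.

stalemate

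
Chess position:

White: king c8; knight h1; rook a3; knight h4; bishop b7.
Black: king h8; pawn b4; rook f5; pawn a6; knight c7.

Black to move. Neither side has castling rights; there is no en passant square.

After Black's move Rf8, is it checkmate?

no

After Rf8: white king on c8; in check: yes, from the black rook on f8.
White has 2 legal replies: Kd7, Kxc7.
In check but a legal move exists → not checkmate.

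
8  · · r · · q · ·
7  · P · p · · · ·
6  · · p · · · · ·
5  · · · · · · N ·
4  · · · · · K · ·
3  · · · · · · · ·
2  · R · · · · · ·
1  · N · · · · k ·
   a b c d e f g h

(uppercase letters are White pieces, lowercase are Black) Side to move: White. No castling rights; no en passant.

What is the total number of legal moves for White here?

6

White to move; king on f4.
In check: yes, from the black queen on f8.
Legal moves: Ke5, Kg4, Ke4, Kg3, Ke3, Nf7.
Count: 6.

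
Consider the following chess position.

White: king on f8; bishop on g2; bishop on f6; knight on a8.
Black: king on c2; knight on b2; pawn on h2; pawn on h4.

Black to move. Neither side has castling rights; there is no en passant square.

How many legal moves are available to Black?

Black to move; king on c2.
In check: no.
Legal moves: Kd3, Kb3, Kd2, Kd1, Kc1, Kb1, Nc4, Na4, Nd3, Nd1, h3, h1=Q, h1=R, h1=B, h1=N.
Count: 15.

15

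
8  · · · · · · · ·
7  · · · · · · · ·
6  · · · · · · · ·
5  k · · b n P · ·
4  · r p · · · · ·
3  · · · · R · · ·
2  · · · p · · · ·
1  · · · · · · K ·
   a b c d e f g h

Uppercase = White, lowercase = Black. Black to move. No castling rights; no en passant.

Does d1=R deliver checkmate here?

no

After d1=R: white king on g1; in check: yes, from the black rook on d1.
White has 3 legal replies: Kh2, Kf2, Re1.
In check but a legal move exists → not checkmate.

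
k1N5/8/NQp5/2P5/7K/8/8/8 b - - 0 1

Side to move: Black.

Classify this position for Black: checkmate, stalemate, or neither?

Black to move; black king on a8.
In check: no.
King squares — a7: attacked by Qb6; b7: attacked by Qb6; b8: attacked by Na6.
Legal moves for Black: none.
Not in check and no legal moves → stalemate.

stalemate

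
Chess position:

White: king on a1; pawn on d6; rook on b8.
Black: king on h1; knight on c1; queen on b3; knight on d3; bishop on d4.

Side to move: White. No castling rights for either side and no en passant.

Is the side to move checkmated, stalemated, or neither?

White to move; white king on a1.
In check: yes, from the black bishop on d4.
King squares — b1: attacked by Qb3; a2: attacked by Nc1; b2: attacked by Qb3.
Legal moves for White: none.
In check with no legal moves → checkmate.

checkmate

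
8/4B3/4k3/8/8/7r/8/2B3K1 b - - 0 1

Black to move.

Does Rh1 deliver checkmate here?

After Rh1: white king on g1; in check: yes, from the black rook on h1.
White has 3 legal replies: Kg2, Kf2, Kxh1.
In check but a legal move exists → not checkmate.

no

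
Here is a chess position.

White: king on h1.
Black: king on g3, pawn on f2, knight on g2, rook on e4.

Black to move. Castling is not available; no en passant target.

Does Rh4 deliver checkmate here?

After Rh4: white king on h1; in check: yes, from the black rook on h4.
King squares — g1: attacked by Pf2; g2: attacked by Kg3; h2: attacked by Kg3.
White has no legal moves → checkmate.

yes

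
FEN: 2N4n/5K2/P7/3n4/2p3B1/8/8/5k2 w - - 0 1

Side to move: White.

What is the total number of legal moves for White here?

White to move; king on f7.
In check: yes, from the black knight on h8.
Legal moves: Kg8, Kf8, Ke8, Kg7, Ke6.
Count: 5.

5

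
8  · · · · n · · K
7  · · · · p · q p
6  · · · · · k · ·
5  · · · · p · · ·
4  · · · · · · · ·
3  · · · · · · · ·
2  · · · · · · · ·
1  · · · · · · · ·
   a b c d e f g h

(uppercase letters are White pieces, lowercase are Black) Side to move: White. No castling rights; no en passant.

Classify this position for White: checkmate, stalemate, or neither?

White to move; white king on h8.
In check: yes, from the black queen on g7.
King squares — g7: attacked by Kf6; h7: attacked by Qg7; g8: attacked by Qg7.
Legal moves for White: none.
In check with no legal moves → checkmate.

checkmate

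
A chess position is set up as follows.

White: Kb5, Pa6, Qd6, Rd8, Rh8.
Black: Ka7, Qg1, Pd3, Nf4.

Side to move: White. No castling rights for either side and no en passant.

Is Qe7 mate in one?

After Qe7: black king on a7; in check: yes, from the white queen on e7.
King squares — a6: attacked by Kb5; b6: attacked by Kb5; b7: attacked by Pa6; a8: attacked by Rd8; b8: attacked by Rd8.
Black has no legal moves → checkmate.

yes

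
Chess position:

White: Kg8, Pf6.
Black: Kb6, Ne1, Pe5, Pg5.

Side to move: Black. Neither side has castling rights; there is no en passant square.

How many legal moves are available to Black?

Black to move; king on b6.
In check: no.
Legal moves: Kc7, Kb7, Ka7, Kc6, Ka6, Kc5, Kb5, Ka5, Nf3, Nd3, Ng2, Nc2, g4, e4.
Count: 14.

14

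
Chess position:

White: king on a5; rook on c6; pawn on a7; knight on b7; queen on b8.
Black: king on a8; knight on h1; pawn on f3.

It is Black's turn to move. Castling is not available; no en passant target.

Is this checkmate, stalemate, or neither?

checkmate

Black to move; black king on a8.
In check: yes, from the white queen on b8.
King squares — a7: attacked by Qb8; b7: attacked by Qb8; b8: attacked by Pa7.
Legal moves for Black: none.
In check with no legal moves → checkmate.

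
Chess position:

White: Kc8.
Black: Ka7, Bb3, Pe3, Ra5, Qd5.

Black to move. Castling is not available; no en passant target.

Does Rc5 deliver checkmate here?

After Rc5: white king on c8; in check: yes, from the black rook on c5.
King squares — b7: attacked by Qd5; c7: attacked by Rc5; d7: attacked by Qd5; b8: attacked by Ka7; d8: attacked by Qd5.
White has no legal moves → checkmate.

yes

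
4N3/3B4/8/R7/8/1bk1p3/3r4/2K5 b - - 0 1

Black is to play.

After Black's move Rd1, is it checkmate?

After Rd1: white king on c1; in check: yes, from the black rook on d1.
King squares — b1: attacked by Rd1; d1: attacked by Bb3; b2: attacked by Kc3; c2: attacked by Bb3; d2: attacked by Rd1.
White has no legal moves → checkmate.

yes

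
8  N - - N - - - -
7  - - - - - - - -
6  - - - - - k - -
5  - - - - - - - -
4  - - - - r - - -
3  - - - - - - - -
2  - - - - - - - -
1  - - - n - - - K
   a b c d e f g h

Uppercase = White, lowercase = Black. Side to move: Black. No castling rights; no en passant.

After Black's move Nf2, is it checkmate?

After Nf2: white king on h1; in check: yes, from the black knight on f2.
White has 3 legal replies: Kh2, Kg2, Kg1.
In check but a legal move exists → not checkmate.

no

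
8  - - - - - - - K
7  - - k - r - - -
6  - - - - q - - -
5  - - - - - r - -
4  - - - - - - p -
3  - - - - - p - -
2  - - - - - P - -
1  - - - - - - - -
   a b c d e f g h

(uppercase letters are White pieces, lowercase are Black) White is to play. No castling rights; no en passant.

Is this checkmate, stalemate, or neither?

stalemate

White to move; white king on h8.
In check: no.
King squares — g7: attacked by Re7; h7: attacked by Re7; g8: attacked by Qe6.
Legal moves for White: none.
Not in check and no legal moves → stalemate.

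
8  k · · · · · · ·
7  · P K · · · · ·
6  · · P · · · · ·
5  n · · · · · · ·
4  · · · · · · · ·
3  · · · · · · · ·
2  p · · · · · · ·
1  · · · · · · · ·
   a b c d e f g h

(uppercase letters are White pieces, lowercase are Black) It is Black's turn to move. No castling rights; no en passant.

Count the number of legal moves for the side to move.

2

Black to move; king on a8.
In check: yes, from the white pawn on b7.
Legal moves: Ka7, Nxb7.
Count: 2.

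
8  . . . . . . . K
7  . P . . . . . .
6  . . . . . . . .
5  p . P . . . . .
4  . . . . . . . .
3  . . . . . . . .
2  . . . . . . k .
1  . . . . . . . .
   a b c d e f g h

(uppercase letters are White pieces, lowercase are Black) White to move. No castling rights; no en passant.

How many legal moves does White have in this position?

8

White to move; king on h8.
In check: no.
Legal moves: Kg8, Kh7, Kg7, b8=Q, b8=R, b8=B, b8=N, c6.
Count: 8.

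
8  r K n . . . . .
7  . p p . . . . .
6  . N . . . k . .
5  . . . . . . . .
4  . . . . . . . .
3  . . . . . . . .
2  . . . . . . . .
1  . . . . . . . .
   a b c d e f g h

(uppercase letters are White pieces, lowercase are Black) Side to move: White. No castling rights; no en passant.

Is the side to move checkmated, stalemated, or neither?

neither

White to move; white king on b8.
In check: yes, from the black rook on a8.
Legal moves for White: Kxa8, Kxc7, Kxb7, Nxa8.
White is in check but has 4 legal moves → neither.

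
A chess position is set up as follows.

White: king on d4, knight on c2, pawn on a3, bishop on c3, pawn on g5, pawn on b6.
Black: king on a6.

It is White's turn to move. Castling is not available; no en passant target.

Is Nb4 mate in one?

no

After Nb4: black king on a6; in check: yes, from the white knight on b4.
Black has 4 legal replies: Kb7, Kxb6, Kb5, Ka5.
In check but a legal move exists → not checkmate.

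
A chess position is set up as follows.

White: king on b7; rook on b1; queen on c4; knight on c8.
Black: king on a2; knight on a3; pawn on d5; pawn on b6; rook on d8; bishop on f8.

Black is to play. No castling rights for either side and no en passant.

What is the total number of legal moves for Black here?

Black to move; king on a2.
In check: yes, from the white queen on c4.
Legal moves: Kxb1, Nxc4, dxc4.
Count: 3.

3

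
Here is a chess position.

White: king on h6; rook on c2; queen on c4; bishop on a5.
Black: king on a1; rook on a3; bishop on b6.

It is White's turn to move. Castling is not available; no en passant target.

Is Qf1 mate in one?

yes

After Qf1: black king on a1; in check: yes, from the white queen on f1.
King squares — b1: attacked by Qf1; a2: attacked by Rc2; b2: attacked by Rc2.
Black has no legal moves → checkmate.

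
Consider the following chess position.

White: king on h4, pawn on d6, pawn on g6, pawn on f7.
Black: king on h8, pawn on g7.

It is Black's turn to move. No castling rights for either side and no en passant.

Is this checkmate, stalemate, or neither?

stalemate

Black to move; black king on h8.
In check: no.
King squares — g7: own pawn; h7: attacked by Pg6; g8: attacked by Pf7.
Legal moves for Black: none.
Not in check and no legal moves → stalemate.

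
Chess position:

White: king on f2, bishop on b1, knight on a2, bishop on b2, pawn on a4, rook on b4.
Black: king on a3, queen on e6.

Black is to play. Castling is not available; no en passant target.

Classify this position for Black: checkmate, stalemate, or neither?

checkmate

Black to move; black king on a3.
In check: yes, from the white bishop on b2.
King squares — a2: attacked by Bb1; b2: attacked by Rb4; b3: attacked by Rb4; a4: attacked by Rb4; b4: attacked by Na2.
Legal moves for Black: none.
In check with no legal moves → checkmate.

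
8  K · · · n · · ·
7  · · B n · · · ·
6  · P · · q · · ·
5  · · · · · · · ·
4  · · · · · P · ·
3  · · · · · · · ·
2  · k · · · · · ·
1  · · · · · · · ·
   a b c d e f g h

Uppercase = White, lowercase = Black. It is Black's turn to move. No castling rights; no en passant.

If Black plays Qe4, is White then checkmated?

no

After Qe4: white king on a8; in check: yes, from the black queen on e4.
White has 2 legal replies: Ka7, b7.
In check but a legal move exists → not checkmate.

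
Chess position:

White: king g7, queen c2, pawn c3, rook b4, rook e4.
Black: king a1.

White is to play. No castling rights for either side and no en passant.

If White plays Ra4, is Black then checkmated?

After Ra4: black king on a1; in check: yes, from the white rook on a4.
King squares — b1: attacked by Qc2; a2: attacked by Qc2; b2: attacked by Qc2.
Black has no legal moves → checkmate.

yes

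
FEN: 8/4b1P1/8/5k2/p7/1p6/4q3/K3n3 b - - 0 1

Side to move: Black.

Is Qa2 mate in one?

yes

After Qa2: white king on a1; in check: yes, from the black queen on a2.
King squares — b1: attacked by Qa2; a2: attacked by Pb3; b2: attacked by Qa2.
White has no legal moves → checkmate.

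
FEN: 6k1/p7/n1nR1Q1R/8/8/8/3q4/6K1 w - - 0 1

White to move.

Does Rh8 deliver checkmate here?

After Rh8: black king on g8; in check: yes, from the white rook on h8.
King squares — f7: attacked by Qf6; g7: attacked by Qf6; h7: attacked by Rh8; f8: attacked by Qf6; h8: attacked by Qf6.
Black has no legal moves → checkmate.

yes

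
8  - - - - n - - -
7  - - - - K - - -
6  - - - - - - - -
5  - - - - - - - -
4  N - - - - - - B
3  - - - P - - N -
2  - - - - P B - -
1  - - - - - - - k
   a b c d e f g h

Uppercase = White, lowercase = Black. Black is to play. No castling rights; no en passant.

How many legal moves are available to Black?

2

Black to move; king on h1.
In check: yes, from the white knight on g3.
Legal moves: Kh2, Kg2.
Count: 2.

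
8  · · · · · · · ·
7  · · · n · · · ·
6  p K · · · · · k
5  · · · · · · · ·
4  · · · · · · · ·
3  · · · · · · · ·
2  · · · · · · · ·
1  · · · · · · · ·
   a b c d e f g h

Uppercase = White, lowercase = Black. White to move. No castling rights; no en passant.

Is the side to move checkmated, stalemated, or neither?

White to move; white king on b6.
In check: yes, from the black knight on d7.
Legal moves for White: Kc7, Kb7, Ka7, Kc6, Kxa6, Ka5.
White is in check but has 6 legal moves → neither.

neither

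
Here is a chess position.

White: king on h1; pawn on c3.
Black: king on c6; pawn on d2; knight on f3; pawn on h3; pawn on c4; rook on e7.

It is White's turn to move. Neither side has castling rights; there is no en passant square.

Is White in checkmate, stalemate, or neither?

White to move; white king on h1.
In check: no.
King squares — g1: attacked by Nf3; g2: attacked by Ph3; h2: attacked by Nf3.
Legal moves for White: none.
Not in check and no legal moves → stalemate.

stalemate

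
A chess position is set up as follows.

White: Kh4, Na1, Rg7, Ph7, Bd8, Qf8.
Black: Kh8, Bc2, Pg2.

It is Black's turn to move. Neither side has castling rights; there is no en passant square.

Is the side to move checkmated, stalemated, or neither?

Black to move; black king on h8.
In check: yes, from the white queen on f8.
King squares — g7: attacked by Qf8; h7: attacked by Rg7; g8: attacked by Rg7.
Legal moves for Black: none.
In check with no legal moves → checkmate.

checkmate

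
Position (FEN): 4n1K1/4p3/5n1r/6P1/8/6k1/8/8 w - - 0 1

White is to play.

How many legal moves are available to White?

White to move; king on g8.
In check: yes, from the black knight on f6.
Legal moves: Kf8, Kf7, gxf6.
Count: 3.

3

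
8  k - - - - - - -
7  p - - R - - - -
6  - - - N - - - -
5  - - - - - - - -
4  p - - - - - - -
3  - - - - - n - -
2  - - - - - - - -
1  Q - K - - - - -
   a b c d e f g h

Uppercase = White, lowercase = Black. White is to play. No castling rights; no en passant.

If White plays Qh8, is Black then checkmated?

After Qh8: black king on a8; in check: yes, from the white queen on h8.
King squares — a7: own pawn; b7: attacked by Nd6; b8: attacked by Qh8.
Black has no legal moves → checkmate.

yes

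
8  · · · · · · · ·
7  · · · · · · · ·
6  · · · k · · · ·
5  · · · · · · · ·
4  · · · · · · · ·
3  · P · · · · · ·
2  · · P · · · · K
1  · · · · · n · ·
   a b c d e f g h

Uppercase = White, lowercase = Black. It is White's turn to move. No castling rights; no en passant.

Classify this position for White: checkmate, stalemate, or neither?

White to move; white king on h2.
In check: yes, from the black knight on f1.
King squares — g1: available; h1: available; g2: available; g3: attacked by Nf1; h3: available.
Legal moves for White: Kh3, Kg2, Kh1, Kg1.
White is in check but has 4 legal moves → neither.

neither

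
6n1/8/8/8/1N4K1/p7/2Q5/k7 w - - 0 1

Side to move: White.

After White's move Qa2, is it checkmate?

After Qa2: black king on a1; in check: yes, from the white queen on a2.
King squares — b1: attacked by Qa2; a2: attacked by Nb4; b2: attacked by Qa2.
Black has no legal moves → checkmate.

yes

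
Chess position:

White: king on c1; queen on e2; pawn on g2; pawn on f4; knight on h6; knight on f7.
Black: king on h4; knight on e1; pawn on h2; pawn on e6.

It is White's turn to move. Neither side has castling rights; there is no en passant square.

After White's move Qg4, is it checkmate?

yes

After Qg4: black king on h4; in check: yes, from the white queen on g4.
King squares — g3: attacked by Qg4; h3: attacked by Pg2; g4: attacked by Nh6; g5: attacked by Pf4; h5: attacked by Qg4.
Black has no legal moves → checkmate.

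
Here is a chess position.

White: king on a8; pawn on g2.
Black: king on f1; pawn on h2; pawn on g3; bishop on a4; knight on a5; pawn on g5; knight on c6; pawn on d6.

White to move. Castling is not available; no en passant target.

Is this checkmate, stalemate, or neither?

White to move; white king on a8.
In check: no.
King squares — a7: attacked by Nc6; b7: attacked by Na5; b8: attacked by Nc6.
Legal moves for White: none.
Not in check and no legal moves → stalemate.

stalemate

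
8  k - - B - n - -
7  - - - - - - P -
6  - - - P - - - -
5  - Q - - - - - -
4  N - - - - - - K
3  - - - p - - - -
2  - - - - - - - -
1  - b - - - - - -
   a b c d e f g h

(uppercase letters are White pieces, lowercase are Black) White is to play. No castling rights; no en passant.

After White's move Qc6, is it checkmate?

After Qc6: black king on a8; in check: yes, from the white queen on c6.
Black has 2 legal replies: Kb8, Ka7.
In check but a legal move exists → not checkmate.

no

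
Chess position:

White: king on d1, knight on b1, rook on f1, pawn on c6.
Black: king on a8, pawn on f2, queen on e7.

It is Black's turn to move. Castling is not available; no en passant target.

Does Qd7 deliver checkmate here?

no

After Qd7: white king on d1; in check: yes, from the black queen on d7.
White has 5 legal replies: Ke2, Kc2, Kc1, Nd2, cxd7.
In check but a legal move exists → not checkmate.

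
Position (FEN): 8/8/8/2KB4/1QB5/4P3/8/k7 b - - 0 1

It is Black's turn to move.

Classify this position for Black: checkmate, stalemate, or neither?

Black to move; black king on a1.
In check: no.
King squares — b1: attacked by Qb4; a2: attacked by Bc4; b2: attacked by Qb4.
Legal moves for Black: none.
Not in check and no legal moves → stalemate.

stalemate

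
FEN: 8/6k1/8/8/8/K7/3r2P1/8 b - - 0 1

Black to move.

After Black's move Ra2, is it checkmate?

After Ra2: white king on a3; in check: yes, from the black rook on a2.
White has 3 legal replies: Kb4, Kb3, Kxa2.
In check but a legal move exists → not checkmate.

no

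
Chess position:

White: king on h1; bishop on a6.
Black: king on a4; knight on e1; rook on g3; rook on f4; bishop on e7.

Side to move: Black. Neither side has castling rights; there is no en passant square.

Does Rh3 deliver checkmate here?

no

After Rh3: white king on h1; in check: yes, from the black rook on h3.
White has 1 legal reply: Kg1.
In check but a legal move exists → not checkmate.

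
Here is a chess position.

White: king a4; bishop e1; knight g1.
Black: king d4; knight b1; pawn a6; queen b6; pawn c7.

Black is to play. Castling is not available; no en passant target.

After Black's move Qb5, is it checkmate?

After Qb5: white king on a4; in check: yes, from the black queen on b5.
King squares — a3: attacked by Nb1; b3: attacked by Qb5; b4: attacked by Qb5; a5: attacked by Qb5; b5: attacked by Pa6.
White has no legal moves → checkmate.

yes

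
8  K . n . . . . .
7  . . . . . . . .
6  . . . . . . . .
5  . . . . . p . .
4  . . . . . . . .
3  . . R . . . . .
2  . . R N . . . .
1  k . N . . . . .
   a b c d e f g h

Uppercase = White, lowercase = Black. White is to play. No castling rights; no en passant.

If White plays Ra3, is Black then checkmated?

yes

After Ra3: black king on a1; in check: yes, from the white rook on a3.
King squares — b1: attacked by Nd2; a2: attacked by Nc1; b2: attacked by Rc2.
Black has no legal moves → checkmate.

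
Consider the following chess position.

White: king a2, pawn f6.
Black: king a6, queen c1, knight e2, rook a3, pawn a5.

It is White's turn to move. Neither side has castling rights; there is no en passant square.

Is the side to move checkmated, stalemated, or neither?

checkmate

White to move; white king on a2.
In check: yes, from the black rook on a3.
King squares — a1: attacked by Qc1; b1: attacked by Qc1; b2: attacked by Qc1; a3: attacked by Qc1; b3: attacked by Ra3.
Legal moves for White: none.
In check with no legal moves → checkmate.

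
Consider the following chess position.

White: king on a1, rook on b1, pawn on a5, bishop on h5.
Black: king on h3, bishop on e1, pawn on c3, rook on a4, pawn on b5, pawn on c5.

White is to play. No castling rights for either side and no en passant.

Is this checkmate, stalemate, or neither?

checkmate

White to move; white king on a1.
In check: yes, from the black rook on a4.
King squares — b1: own rook; a2: attacked by Ra4; b2: attacked by Pc3.
Legal moves for White: none.
In check with no legal moves → checkmate.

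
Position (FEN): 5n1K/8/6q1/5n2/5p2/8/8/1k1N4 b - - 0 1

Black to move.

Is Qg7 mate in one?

After Qg7: white king on h8; in check: yes, from the black queen on g7.
King squares — g7: attacked by Nf5; h7: attacked by Qg7; g8: attacked by Qg7.
White has no legal moves → checkmate.

yes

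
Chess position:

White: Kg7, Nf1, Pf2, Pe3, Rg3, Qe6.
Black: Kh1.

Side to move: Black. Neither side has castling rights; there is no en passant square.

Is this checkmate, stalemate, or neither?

Black to move; black king on h1.
In check: no.
King squares — g1: attacked by Rg3; g2: attacked by Rg3; h2: attacked by Nf1.
Legal moves for Black: none.
Not in check and no legal moves → stalemate.

stalemate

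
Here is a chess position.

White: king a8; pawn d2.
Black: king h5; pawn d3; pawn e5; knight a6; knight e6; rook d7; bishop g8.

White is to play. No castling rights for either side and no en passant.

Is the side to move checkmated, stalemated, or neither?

White to move; white king on a8.
In check: no.
King squares — a7: attacked by Rd7; b7: attacked by Rd7; b8: attacked by Na6.
Legal moves for White: none.
Not in check and no legal moves → stalemate.

stalemate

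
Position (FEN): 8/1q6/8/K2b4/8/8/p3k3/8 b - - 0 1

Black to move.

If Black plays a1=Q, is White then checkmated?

yes

After a1=Q: white king on a5; in check: yes, from the black queen on a1.
King squares — a4: attacked by Qa1; b4: attacked by Qb7; b5: attacked by Qb7; a6: attacked by Qa1; b6: attacked by Qb7.
White has no legal moves → checkmate.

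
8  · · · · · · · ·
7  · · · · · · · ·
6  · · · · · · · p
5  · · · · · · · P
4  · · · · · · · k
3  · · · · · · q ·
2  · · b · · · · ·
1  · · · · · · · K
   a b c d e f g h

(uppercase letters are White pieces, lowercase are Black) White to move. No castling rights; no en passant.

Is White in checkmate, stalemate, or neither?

White to move; white king on h1.
In check: no.
King squares — g1: attacked by Qg3; g2: attacked by Qg3; h2: attacked by Qg3.
Legal moves for White: none.
Not in check and no legal moves → stalemate.

stalemate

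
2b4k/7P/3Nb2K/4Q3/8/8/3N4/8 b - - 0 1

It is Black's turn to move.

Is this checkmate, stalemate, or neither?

Black to move; black king on h8.
In check: yes, from the white queen on e5.
King squares — g7: attacked by Qe5; h7: attacked by Kh6; g8: attacked by Ph7.
Legal moves for Black: none.
In check with no legal moves → checkmate.

checkmate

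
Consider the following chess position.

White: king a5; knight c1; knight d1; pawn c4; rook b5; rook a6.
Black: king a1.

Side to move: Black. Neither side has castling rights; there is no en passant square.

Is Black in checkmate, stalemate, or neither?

Black to move; black king on a1.
In check: no.
King squares — b1: attacked by Rb5; a2: attacked by Nc1; b2: attacked by Nd1.
Legal moves for Black: none.
Not in check and no legal moves → stalemate.

stalemate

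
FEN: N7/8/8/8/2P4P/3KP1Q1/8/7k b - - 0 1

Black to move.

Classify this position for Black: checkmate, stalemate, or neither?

stalemate

Black to move; black king on h1.
In check: no.
King squares — g1: attacked by Qg3; g2: attacked by Qg3; h2: attacked by Qg3.
Legal moves for Black: none.
Not in check and no legal moves → stalemate.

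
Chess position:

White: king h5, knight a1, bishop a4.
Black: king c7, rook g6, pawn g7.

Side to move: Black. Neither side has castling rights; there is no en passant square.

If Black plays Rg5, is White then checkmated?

After Rg5: white king on h5; in check: yes, from the black rook on g5.
White has 2 legal replies: Kxg5, Kh4.
In check but a legal move exists → not checkmate.

no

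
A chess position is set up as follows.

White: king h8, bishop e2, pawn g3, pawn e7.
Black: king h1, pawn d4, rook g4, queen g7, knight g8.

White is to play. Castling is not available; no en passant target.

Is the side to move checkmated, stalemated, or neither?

checkmate

White to move; white king on h8.
In check: yes, from the black queen on g7.
King squares — g7: attacked by Rg4; h7: attacked by Qg7; g8: attacked by Qg7.
Legal moves for White: none.
In check with no legal moves → checkmate.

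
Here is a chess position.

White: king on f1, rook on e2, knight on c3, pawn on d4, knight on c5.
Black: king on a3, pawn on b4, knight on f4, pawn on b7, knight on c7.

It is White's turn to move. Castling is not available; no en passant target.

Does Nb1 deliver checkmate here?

After Nb1: black king on a3; in check: yes, from the white knight on b1.
King squares — a2: attacked by Re2; b2: attacked by Re2; b3: attacked by Nc5; a4: attacked by Nc5; b4: own pawn.
Black has no legal moves → checkmate.

yes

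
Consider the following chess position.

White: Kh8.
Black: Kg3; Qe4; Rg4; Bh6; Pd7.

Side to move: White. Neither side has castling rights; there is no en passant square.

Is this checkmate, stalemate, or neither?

White to move; white king on h8.
In check: no.
King squares — g7: attacked by Rg4; h7: attacked by Qe4; g8: attacked by Rg4.
Legal moves for White: none.
Not in check and no legal moves → stalemate.

stalemate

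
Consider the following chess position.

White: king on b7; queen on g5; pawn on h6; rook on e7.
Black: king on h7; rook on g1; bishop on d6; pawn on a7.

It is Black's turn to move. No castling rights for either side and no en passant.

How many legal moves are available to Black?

Black to move; king on h7.
In check: yes, from the white rook on e7.
Legal moves: Kh8, Bxe7.
Count: 2.

2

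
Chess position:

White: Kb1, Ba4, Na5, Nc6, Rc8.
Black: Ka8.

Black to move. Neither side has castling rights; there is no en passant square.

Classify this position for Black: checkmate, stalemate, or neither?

Black to move; black king on a8.
In check: yes, from the white rook on c8.
King squares — a7: attacked by Nc6; b7: attacked by Na5; b8: attacked by Nc6.
Legal moves for Black: none.
In check with no legal moves → checkmate.

checkmate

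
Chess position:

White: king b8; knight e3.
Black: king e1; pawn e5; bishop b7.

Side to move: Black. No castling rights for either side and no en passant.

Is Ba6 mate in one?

no

After Ba6: white king on b8; in check: no.
White is not in check, so this cannot be checkmate.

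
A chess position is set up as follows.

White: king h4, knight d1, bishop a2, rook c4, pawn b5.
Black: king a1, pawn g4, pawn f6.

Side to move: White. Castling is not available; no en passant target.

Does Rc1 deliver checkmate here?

no

After Rc1: black king on a1; in check: yes, from the white rook on c1.
Black has 1 legal reply: Kxa2.
In check but a legal move exists → not checkmate.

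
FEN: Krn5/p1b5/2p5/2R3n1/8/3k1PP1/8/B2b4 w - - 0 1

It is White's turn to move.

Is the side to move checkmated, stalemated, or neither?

White to move; white king on a8.
In check: yes, from the black rook on b8.
King squares — a7: attacked by Nc8; b7: attacked by Rb8; b8: attacked by Bc7.
Legal moves for White: none.
In check with no legal moves → checkmate.

checkmate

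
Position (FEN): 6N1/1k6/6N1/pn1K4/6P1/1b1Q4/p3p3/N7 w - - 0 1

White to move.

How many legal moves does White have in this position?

6

White to move; king on d5.
In check: yes, from the black bishop on b3.
Legal moves: Ke5, Kc5, Ke4, Qc4, Qxb3, Nxb3.
Count: 6.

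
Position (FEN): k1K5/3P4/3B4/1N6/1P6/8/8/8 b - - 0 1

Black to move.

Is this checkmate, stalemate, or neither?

stalemate

Black to move; black king on a8.
In check: no.
King squares — a7: attacked by Nb5; b7: attacked by Kc8; b8: attacked by Bd6.
Legal moves for Black: none.
Not in check and no legal moves → stalemate.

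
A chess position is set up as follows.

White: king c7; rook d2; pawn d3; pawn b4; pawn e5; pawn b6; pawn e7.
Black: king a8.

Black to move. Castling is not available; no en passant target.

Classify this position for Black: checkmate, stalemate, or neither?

stalemate

Black to move; black king on a8.
In check: no.
King squares — a7: attacked by Pb6; b7: attacked by Kc7; b8: attacked by Kc7.
Legal moves for Black: none.
Not in check and no legal moves → stalemate.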